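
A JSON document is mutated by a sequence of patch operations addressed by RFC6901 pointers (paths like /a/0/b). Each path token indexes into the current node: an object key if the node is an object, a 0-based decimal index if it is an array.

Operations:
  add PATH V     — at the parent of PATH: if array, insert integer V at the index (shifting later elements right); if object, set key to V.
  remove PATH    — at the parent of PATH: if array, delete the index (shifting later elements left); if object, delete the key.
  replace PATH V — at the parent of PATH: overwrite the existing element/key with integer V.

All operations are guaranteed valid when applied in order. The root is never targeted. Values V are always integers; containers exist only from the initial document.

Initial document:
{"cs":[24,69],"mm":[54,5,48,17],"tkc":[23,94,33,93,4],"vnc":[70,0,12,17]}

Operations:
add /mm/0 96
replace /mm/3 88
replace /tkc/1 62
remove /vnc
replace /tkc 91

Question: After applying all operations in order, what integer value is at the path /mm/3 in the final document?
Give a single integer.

After op 1 (add /mm/0 96): {"cs":[24,69],"mm":[96,54,5,48,17],"tkc":[23,94,33,93,4],"vnc":[70,0,12,17]}
After op 2 (replace /mm/3 88): {"cs":[24,69],"mm":[96,54,5,88,17],"tkc":[23,94,33,93,4],"vnc":[70,0,12,17]}
After op 3 (replace /tkc/1 62): {"cs":[24,69],"mm":[96,54,5,88,17],"tkc":[23,62,33,93,4],"vnc":[70,0,12,17]}
After op 4 (remove /vnc): {"cs":[24,69],"mm":[96,54,5,88,17],"tkc":[23,62,33,93,4]}
After op 5 (replace /tkc 91): {"cs":[24,69],"mm":[96,54,5,88,17],"tkc":91}
Value at /mm/3: 88

Answer: 88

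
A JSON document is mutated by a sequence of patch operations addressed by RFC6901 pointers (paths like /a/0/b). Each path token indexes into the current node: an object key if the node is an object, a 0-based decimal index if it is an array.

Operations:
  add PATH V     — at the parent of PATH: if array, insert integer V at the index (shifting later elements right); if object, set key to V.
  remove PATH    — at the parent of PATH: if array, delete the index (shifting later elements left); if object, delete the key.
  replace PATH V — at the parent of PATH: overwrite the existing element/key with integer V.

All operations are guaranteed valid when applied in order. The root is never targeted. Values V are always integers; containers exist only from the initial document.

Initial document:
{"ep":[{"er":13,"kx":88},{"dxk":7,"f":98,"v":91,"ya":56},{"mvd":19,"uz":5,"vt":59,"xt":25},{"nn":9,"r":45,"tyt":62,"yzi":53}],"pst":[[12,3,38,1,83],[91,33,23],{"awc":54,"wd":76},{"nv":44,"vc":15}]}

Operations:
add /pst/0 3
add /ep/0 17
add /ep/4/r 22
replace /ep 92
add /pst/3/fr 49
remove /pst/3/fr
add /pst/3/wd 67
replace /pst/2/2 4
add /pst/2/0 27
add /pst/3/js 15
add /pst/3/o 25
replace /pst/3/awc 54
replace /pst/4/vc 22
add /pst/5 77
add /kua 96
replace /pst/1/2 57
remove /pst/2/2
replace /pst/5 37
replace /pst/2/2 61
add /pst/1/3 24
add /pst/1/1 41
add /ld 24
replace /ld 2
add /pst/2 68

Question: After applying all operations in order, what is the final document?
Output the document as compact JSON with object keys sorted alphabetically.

Answer: {"ep":92,"kua":96,"ld":2,"pst":[3,[12,41,3,57,24,1,83],68,[27,91,61],{"awc":54,"js":15,"o":25,"wd":67},{"nv":44,"vc":22},37]}

Derivation:
After op 1 (add /pst/0 3): {"ep":[{"er":13,"kx":88},{"dxk":7,"f":98,"v":91,"ya":56},{"mvd":19,"uz":5,"vt":59,"xt":25},{"nn":9,"r":45,"tyt":62,"yzi":53}],"pst":[3,[12,3,38,1,83],[91,33,23],{"awc":54,"wd":76},{"nv":44,"vc":15}]}
After op 2 (add /ep/0 17): {"ep":[17,{"er":13,"kx":88},{"dxk":7,"f":98,"v":91,"ya":56},{"mvd":19,"uz":5,"vt":59,"xt":25},{"nn":9,"r":45,"tyt":62,"yzi":53}],"pst":[3,[12,3,38,1,83],[91,33,23],{"awc":54,"wd":76},{"nv":44,"vc":15}]}
After op 3 (add /ep/4/r 22): {"ep":[17,{"er":13,"kx":88},{"dxk":7,"f":98,"v":91,"ya":56},{"mvd":19,"uz":5,"vt":59,"xt":25},{"nn":9,"r":22,"tyt":62,"yzi":53}],"pst":[3,[12,3,38,1,83],[91,33,23],{"awc":54,"wd":76},{"nv":44,"vc":15}]}
After op 4 (replace /ep 92): {"ep":92,"pst":[3,[12,3,38,1,83],[91,33,23],{"awc":54,"wd":76},{"nv":44,"vc":15}]}
After op 5 (add /pst/3/fr 49): {"ep":92,"pst":[3,[12,3,38,1,83],[91,33,23],{"awc":54,"fr":49,"wd":76},{"nv":44,"vc":15}]}
After op 6 (remove /pst/3/fr): {"ep":92,"pst":[3,[12,3,38,1,83],[91,33,23],{"awc":54,"wd":76},{"nv":44,"vc":15}]}
After op 7 (add /pst/3/wd 67): {"ep":92,"pst":[3,[12,3,38,1,83],[91,33,23],{"awc":54,"wd":67},{"nv":44,"vc":15}]}
After op 8 (replace /pst/2/2 4): {"ep":92,"pst":[3,[12,3,38,1,83],[91,33,4],{"awc":54,"wd":67},{"nv":44,"vc":15}]}
After op 9 (add /pst/2/0 27): {"ep":92,"pst":[3,[12,3,38,1,83],[27,91,33,4],{"awc":54,"wd":67},{"nv":44,"vc":15}]}
After op 10 (add /pst/3/js 15): {"ep":92,"pst":[3,[12,3,38,1,83],[27,91,33,4],{"awc":54,"js":15,"wd":67},{"nv":44,"vc":15}]}
After op 11 (add /pst/3/o 25): {"ep":92,"pst":[3,[12,3,38,1,83],[27,91,33,4],{"awc":54,"js":15,"o":25,"wd":67},{"nv":44,"vc":15}]}
After op 12 (replace /pst/3/awc 54): {"ep":92,"pst":[3,[12,3,38,1,83],[27,91,33,4],{"awc":54,"js":15,"o":25,"wd":67},{"nv":44,"vc":15}]}
After op 13 (replace /pst/4/vc 22): {"ep":92,"pst":[3,[12,3,38,1,83],[27,91,33,4],{"awc":54,"js":15,"o":25,"wd":67},{"nv":44,"vc":22}]}
After op 14 (add /pst/5 77): {"ep":92,"pst":[3,[12,3,38,1,83],[27,91,33,4],{"awc":54,"js":15,"o":25,"wd":67},{"nv":44,"vc":22},77]}
After op 15 (add /kua 96): {"ep":92,"kua":96,"pst":[3,[12,3,38,1,83],[27,91,33,4],{"awc":54,"js":15,"o":25,"wd":67},{"nv":44,"vc":22},77]}
After op 16 (replace /pst/1/2 57): {"ep":92,"kua":96,"pst":[3,[12,3,57,1,83],[27,91,33,4],{"awc":54,"js":15,"o":25,"wd":67},{"nv":44,"vc":22},77]}
After op 17 (remove /pst/2/2): {"ep":92,"kua":96,"pst":[3,[12,3,57,1,83],[27,91,4],{"awc":54,"js":15,"o":25,"wd":67},{"nv":44,"vc":22},77]}
After op 18 (replace /pst/5 37): {"ep":92,"kua":96,"pst":[3,[12,3,57,1,83],[27,91,4],{"awc":54,"js":15,"o":25,"wd":67},{"nv":44,"vc":22},37]}
After op 19 (replace /pst/2/2 61): {"ep":92,"kua":96,"pst":[3,[12,3,57,1,83],[27,91,61],{"awc":54,"js":15,"o":25,"wd":67},{"nv":44,"vc":22},37]}
After op 20 (add /pst/1/3 24): {"ep":92,"kua":96,"pst":[3,[12,3,57,24,1,83],[27,91,61],{"awc":54,"js":15,"o":25,"wd":67},{"nv":44,"vc":22},37]}
After op 21 (add /pst/1/1 41): {"ep":92,"kua":96,"pst":[3,[12,41,3,57,24,1,83],[27,91,61],{"awc":54,"js":15,"o":25,"wd":67},{"nv":44,"vc":22},37]}
After op 22 (add /ld 24): {"ep":92,"kua":96,"ld":24,"pst":[3,[12,41,3,57,24,1,83],[27,91,61],{"awc":54,"js":15,"o":25,"wd":67},{"nv":44,"vc":22},37]}
After op 23 (replace /ld 2): {"ep":92,"kua":96,"ld":2,"pst":[3,[12,41,3,57,24,1,83],[27,91,61],{"awc":54,"js":15,"o":25,"wd":67},{"nv":44,"vc":22},37]}
After op 24 (add /pst/2 68): {"ep":92,"kua":96,"ld":2,"pst":[3,[12,41,3,57,24,1,83],68,[27,91,61],{"awc":54,"js":15,"o":25,"wd":67},{"nv":44,"vc":22},37]}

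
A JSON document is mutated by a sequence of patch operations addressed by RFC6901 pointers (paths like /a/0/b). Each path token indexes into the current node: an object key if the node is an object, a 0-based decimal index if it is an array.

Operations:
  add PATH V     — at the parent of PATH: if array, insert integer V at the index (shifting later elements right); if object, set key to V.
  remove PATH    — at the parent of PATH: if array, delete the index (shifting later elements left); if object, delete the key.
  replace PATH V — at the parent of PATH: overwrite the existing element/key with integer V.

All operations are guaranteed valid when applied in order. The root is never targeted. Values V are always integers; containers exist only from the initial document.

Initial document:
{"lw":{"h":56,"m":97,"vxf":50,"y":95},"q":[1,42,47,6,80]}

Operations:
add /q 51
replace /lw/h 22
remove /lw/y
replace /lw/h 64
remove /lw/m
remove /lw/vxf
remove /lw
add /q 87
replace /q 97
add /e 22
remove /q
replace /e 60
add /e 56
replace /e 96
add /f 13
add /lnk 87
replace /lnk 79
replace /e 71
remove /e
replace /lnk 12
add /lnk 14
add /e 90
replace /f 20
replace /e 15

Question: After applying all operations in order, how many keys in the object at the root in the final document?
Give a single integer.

Answer: 3

Derivation:
After op 1 (add /q 51): {"lw":{"h":56,"m":97,"vxf":50,"y":95},"q":51}
After op 2 (replace /lw/h 22): {"lw":{"h":22,"m":97,"vxf":50,"y":95},"q":51}
After op 3 (remove /lw/y): {"lw":{"h":22,"m":97,"vxf":50},"q":51}
After op 4 (replace /lw/h 64): {"lw":{"h":64,"m":97,"vxf":50},"q":51}
After op 5 (remove /lw/m): {"lw":{"h":64,"vxf":50},"q":51}
After op 6 (remove /lw/vxf): {"lw":{"h":64},"q":51}
After op 7 (remove /lw): {"q":51}
After op 8 (add /q 87): {"q":87}
After op 9 (replace /q 97): {"q":97}
After op 10 (add /e 22): {"e":22,"q":97}
After op 11 (remove /q): {"e":22}
After op 12 (replace /e 60): {"e":60}
After op 13 (add /e 56): {"e":56}
After op 14 (replace /e 96): {"e":96}
After op 15 (add /f 13): {"e":96,"f":13}
After op 16 (add /lnk 87): {"e":96,"f":13,"lnk":87}
After op 17 (replace /lnk 79): {"e":96,"f":13,"lnk":79}
After op 18 (replace /e 71): {"e":71,"f":13,"lnk":79}
After op 19 (remove /e): {"f":13,"lnk":79}
After op 20 (replace /lnk 12): {"f":13,"lnk":12}
After op 21 (add /lnk 14): {"f":13,"lnk":14}
After op 22 (add /e 90): {"e":90,"f":13,"lnk":14}
After op 23 (replace /f 20): {"e":90,"f":20,"lnk":14}
After op 24 (replace /e 15): {"e":15,"f":20,"lnk":14}
Size at the root: 3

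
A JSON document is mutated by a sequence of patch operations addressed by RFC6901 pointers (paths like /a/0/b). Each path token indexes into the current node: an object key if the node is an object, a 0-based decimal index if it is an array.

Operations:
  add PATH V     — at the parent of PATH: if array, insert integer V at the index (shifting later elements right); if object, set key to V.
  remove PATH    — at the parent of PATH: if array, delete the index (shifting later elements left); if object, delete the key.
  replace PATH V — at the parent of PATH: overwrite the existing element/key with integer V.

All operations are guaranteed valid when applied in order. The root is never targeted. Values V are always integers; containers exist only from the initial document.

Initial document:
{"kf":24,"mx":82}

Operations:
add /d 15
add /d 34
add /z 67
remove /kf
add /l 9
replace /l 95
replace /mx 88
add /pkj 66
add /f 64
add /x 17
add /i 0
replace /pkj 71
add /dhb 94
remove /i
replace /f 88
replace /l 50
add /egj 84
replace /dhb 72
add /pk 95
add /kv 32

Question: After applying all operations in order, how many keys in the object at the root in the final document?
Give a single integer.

After op 1 (add /d 15): {"d":15,"kf":24,"mx":82}
After op 2 (add /d 34): {"d":34,"kf":24,"mx":82}
After op 3 (add /z 67): {"d":34,"kf":24,"mx":82,"z":67}
After op 4 (remove /kf): {"d":34,"mx":82,"z":67}
After op 5 (add /l 9): {"d":34,"l":9,"mx":82,"z":67}
After op 6 (replace /l 95): {"d":34,"l":95,"mx":82,"z":67}
After op 7 (replace /mx 88): {"d":34,"l":95,"mx":88,"z":67}
After op 8 (add /pkj 66): {"d":34,"l":95,"mx":88,"pkj":66,"z":67}
After op 9 (add /f 64): {"d":34,"f":64,"l":95,"mx":88,"pkj":66,"z":67}
After op 10 (add /x 17): {"d":34,"f":64,"l":95,"mx":88,"pkj":66,"x":17,"z":67}
After op 11 (add /i 0): {"d":34,"f":64,"i":0,"l":95,"mx":88,"pkj":66,"x":17,"z":67}
After op 12 (replace /pkj 71): {"d":34,"f":64,"i":0,"l":95,"mx":88,"pkj":71,"x":17,"z":67}
After op 13 (add /dhb 94): {"d":34,"dhb":94,"f":64,"i":0,"l":95,"mx":88,"pkj":71,"x":17,"z":67}
After op 14 (remove /i): {"d":34,"dhb":94,"f":64,"l":95,"mx":88,"pkj":71,"x":17,"z":67}
After op 15 (replace /f 88): {"d":34,"dhb":94,"f":88,"l":95,"mx":88,"pkj":71,"x":17,"z":67}
After op 16 (replace /l 50): {"d":34,"dhb":94,"f":88,"l":50,"mx":88,"pkj":71,"x":17,"z":67}
After op 17 (add /egj 84): {"d":34,"dhb":94,"egj":84,"f":88,"l":50,"mx":88,"pkj":71,"x":17,"z":67}
After op 18 (replace /dhb 72): {"d":34,"dhb":72,"egj":84,"f":88,"l":50,"mx":88,"pkj":71,"x":17,"z":67}
After op 19 (add /pk 95): {"d":34,"dhb":72,"egj":84,"f":88,"l":50,"mx":88,"pk":95,"pkj":71,"x":17,"z":67}
After op 20 (add /kv 32): {"d":34,"dhb":72,"egj":84,"f":88,"kv":32,"l":50,"mx":88,"pk":95,"pkj":71,"x":17,"z":67}
Size at the root: 11

Answer: 11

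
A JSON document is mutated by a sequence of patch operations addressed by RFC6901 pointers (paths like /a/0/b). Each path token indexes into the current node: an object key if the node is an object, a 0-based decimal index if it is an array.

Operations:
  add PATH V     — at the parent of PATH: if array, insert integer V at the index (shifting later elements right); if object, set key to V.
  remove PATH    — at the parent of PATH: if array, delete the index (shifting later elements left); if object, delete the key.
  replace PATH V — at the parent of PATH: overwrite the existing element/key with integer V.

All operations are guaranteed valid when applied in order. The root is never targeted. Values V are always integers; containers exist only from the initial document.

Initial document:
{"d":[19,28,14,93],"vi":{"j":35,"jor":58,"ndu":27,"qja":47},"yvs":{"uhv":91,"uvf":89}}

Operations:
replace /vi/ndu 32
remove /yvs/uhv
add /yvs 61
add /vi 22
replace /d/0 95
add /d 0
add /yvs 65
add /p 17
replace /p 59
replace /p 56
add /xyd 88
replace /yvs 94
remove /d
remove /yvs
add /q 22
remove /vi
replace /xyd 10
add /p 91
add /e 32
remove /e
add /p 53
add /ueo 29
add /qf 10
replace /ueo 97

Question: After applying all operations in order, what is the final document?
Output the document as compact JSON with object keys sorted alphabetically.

Answer: {"p":53,"q":22,"qf":10,"ueo":97,"xyd":10}

Derivation:
After op 1 (replace /vi/ndu 32): {"d":[19,28,14,93],"vi":{"j":35,"jor":58,"ndu":32,"qja":47},"yvs":{"uhv":91,"uvf":89}}
After op 2 (remove /yvs/uhv): {"d":[19,28,14,93],"vi":{"j":35,"jor":58,"ndu":32,"qja":47},"yvs":{"uvf":89}}
After op 3 (add /yvs 61): {"d":[19,28,14,93],"vi":{"j":35,"jor":58,"ndu":32,"qja":47},"yvs":61}
After op 4 (add /vi 22): {"d":[19,28,14,93],"vi":22,"yvs":61}
After op 5 (replace /d/0 95): {"d":[95,28,14,93],"vi":22,"yvs":61}
After op 6 (add /d 0): {"d":0,"vi":22,"yvs":61}
After op 7 (add /yvs 65): {"d":0,"vi":22,"yvs":65}
After op 8 (add /p 17): {"d":0,"p":17,"vi":22,"yvs":65}
After op 9 (replace /p 59): {"d":0,"p":59,"vi":22,"yvs":65}
After op 10 (replace /p 56): {"d":0,"p":56,"vi":22,"yvs":65}
After op 11 (add /xyd 88): {"d":0,"p":56,"vi":22,"xyd":88,"yvs":65}
After op 12 (replace /yvs 94): {"d":0,"p":56,"vi":22,"xyd":88,"yvs":94}
After op 13 (remove /d): {"p":56,"vi":22,"xyd":88,"yvs":94}
After op 14 (remove /yvs): {"p":56,"vi":22,"xyd":88}
After op 15 (add /q 22): {"p":56,"q":22,"vi":22,"xyd":88}
After op 16 (remove /vi): {"p":56,"q":22,"xyd":88}
After op 17 (replace /xyd 10): {"p":56,"q":22,"xyd":10}
After op 18 (add /p 91): {"p":91,"q":22,"xyd":10}
After op 19 (add /e 32): {"e":32,"p":91,"q":22,"xyd":10}
After op 20 (remove /e): {"p":91,"q":22,"xyd":10}
After op 21 (add /p 53): {"p":53,"q":22,"xyd":10}
After op 22 (add /ueo 29): {"p":53,"q":22,"ueo":29,"xyd":10}
After op 23 (add /qf 10): {"p":53,"q":22,"qf":10,"ueo":29,"xyd":10}
After op 24 (replace /ueo 97): {"p":53,"q":22,"qf":10,"ueo":97,"xyd":10}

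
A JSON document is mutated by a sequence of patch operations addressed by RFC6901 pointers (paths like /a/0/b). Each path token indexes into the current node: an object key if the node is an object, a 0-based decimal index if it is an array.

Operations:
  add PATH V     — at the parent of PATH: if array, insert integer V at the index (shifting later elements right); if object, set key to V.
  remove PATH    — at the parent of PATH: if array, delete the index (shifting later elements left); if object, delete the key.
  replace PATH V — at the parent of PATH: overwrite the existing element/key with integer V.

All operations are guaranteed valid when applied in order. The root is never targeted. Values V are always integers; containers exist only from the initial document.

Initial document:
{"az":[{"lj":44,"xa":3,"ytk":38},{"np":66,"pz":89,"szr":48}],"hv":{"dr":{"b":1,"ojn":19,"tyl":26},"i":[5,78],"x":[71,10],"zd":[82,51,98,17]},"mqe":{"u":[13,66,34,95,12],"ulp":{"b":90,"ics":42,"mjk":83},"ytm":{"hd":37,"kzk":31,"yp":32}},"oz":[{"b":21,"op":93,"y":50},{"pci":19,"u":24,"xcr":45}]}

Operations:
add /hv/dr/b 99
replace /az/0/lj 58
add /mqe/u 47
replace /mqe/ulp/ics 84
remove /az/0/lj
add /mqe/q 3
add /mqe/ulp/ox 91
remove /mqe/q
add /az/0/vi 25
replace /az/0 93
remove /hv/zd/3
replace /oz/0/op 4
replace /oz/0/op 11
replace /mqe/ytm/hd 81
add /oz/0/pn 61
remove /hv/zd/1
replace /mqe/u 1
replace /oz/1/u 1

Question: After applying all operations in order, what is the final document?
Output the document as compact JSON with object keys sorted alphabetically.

After op 1 (add /hv/dr/b 99): {"az":[{"lj":44,"xa":3,"ytk":38},{"np":66,"pz":89,"szr":48}],"hv":{"dr":{"b":99,"ojn":19,"tyl":26},"i":[5,78],"x":[71,10],"zd":[82,51,98,17]},"mqe":{"u":[13,66,34,95,12],"ulp":{"b":90,"ics":42,"mjk":83},"ytm":{"hd":37,"kzk":31,"yp":32}},"oz":[{"b":21,"op":93,"y":50},{"pci":19,"u":24,"xcr":45}]}
After op 2 (replace /az/0/lj 58): {"az":[{"lj":58,"xa":3,"ytk":38},{"np":66,"pz":89,"szr":48}],"hv":{"dr":{"b":99,"ojn":19,"tyl":26},"i":[5,78],"x":[71,10],"zd":[82,51,98,17]},"mqe":{"u":[13,66,34,95,12],"ulp":{"b":90,"ics":42,"mjk":83},"ytm":{"hd":37,"kzk":31,"yp":32}},"oz":[{"b":21,"op":93,"y":50},{"pci":19,"u":24,"xcr":45}]}
After op 3 (add /mqe/u 47): {"az":[{"lj":58,"xa":3,"ytk":38},{"np":66,"pz":89,"szr":48}],"hv":{"dr":{"b":99,"ojn":19,"tyl":26},"i":[5,78],"x":[71,10],"zd":[82,51,98,17]},"mqe":{"u":47,"ulp":{"b":90,"ics":42,"mjk":83},"ytm":{"hd":37,"kzk":31,"yp":32}},"oz":[{"b":21,"op":93,"y":50},{"pci":19,"u":24,"xcr":45}]}
After op 4 (replace /mqe/ulp/ics 84): {"az":[{"lj":58,"xa":3,"ytk":38},{"np":66,"pz":89,"szr":48}],"hv":{"dr":{"b":99,"ojn":19,"tyl":26},"i":[5,78],"x":[71,10],"zd":[82,51,98,17]},"mqe":{"u":47,"ulp":{"b":90,"ics":84,"mjk":83},"ytm":{"hd":37,"kzk":31,"yp":32}},"oz":[{"b":21,"op":93,"y":50},{"pci":19,"u":24,"xcr":45}]}
After op 5 (remove /az/0/lj): {"az":[{"xa":3,"ytk":38},{"np":66,"pz":89,"szr":48}],"hv":{"dr":{"b":99,"ojn":19,"tyl":26},"i":[5,78],"x":[71,10],"zd":[82,51,98,17]},"mqe":{"u":47,"ulp":{"b":90,"ics":84,"mjk":83},"ytm":{"hd":37,"kzk":31,"yp":32}},"oz":[{"b":21,"op":93,"y":50},{"pci":19,"u":24,"xcr":45}]}
After op 6 (add /mqe/q 3): {"az":[{"xa":3,"ytk":38},{"np":66,"pz":89,"szr":48}],"hv":{"dr":{"b":99,"ojn":19,"tyl":26},"i":[5,78],"x":[71,10],"zd":[82,51,98,17]},"mqe":{"q":3,"u":47,"ulp":{"b":90,"ics":84,"mjk":83},"ytm":{"hd":37,"kzk":31,"yp":32}},"oz":[{"b":21,"op":93,"y":50},{"pci":19,"u":24,"xcr":45}]}
After op 7 (add /mqe/ulp/ox 91): {"az":[{"xa":3,"ytk":38},{"np":66,"pz":89,"szr":48}],"hv":{"dr":{"b":99,"ojn":19,"tyl":26},"i":[5,78],"x":[71,10],"zd":[82,51,98,17]},"mqe":{"q":3,"u":47,"ulp":{"b":90,"ics":84,"mjk":83,"ox":91},"ytm":{"hd":37,"kzk":31,"yp":32}},"oz":[{"b":21,"op":93,"y":50},{"pci":19,"u":24,"xcr":45}]}
After op 8 (remove /mqe/q): {"az":[{"xa":3,"ytk":38},{"np":66,"pz":89,"szr":48}],"hv":{"dr":{"b":99,"ojn":19,"tyl":26},"i":[5,78],"x":[71,10],"zd":[82,51,98,17]},"mqe":{"u":47,"ulp":{"b":90,"ics":84,"mjk":83,"ox":91},"ytm":{"hd":37,"kzk":31,"yp":32}},"oz":[{"b":21,"op":93,"y":50},{"pci":19,"u":24,"xcr":45}]}
After op 9 (add /az/0/vi 25): {"az":[{"vi":25,"xa":3,"ytk":38},{"np":66,"pz":89,"szr":48}],"hv":{"dr":{"b":99,"ojn":19,"tyl":26},"i":[5,78],"x":[71,10],"zd":[82,51,98,17]},"mqe":{"u":47,"ulp":{"b":90,"ics":84,"mjk":83,"ox":91},"ytm":{"hd":37,"kzk":31,"yp":32}},"oz":[{"b":21,"op":93,"y":50},{"pci":19,"u":24,"xcr":45}]}
After op 10 (replace /az/0 93): {"az":[93,{"np":66,"pz":89,"szr":48}],"hv":{"dr":{"b":99,"ojn":19,"tyl":26},"i":[5,78],"x":[71,10],"zd":[82,51,98,17]},"mqe":{"u":47,"ulp":{"b":90,"ics":84,"mjk":83,"ox":91},"ytm":{"hd":37,"kzk":31,"yp":32}},"oz":[{"b":21,"op":93,"y":50},{"pci":19,"u":24,"xcr":45}]}
After op 11 (remove /hv/zd/3): {"az":[93,{"np":66,"pz":89,"szr":48}],"hv":{"dr":{"b":99,"ojn":19,"tyl":26},"i":[5,78],"x":[71,10],"zd":[82,51,98]},"mqe":{"u":47,"ulp":{"b":90,"ics":84,"mjk":83,"ox":91},"ytm":{"hd":37,"kzk":31,"yp":32}},"oz":[{"b":21,"op":93,"y":50},{"pci":19,"u":24,"xcr":45}]}
After op 12 (replace /oz/0/op 4): {"az":[93,{"np":66,"pz":89,"szr":48}],"hv":{"dr":{"b":99,"ojn":19,"tyl":26},"i":[5,78],"x":[71,10],"zd":[82,51,98]},"mqe":{"u":47,"ulp":{"b":90,"ics":84,"mjk":83,"ox":91},"ytm":{"hd":37,"kzk":31,"yp":32}},"oz":[{"b":21,"op":4,"y":50},{"pci":19,"u":24,"xcr":45}]}
After op 13 (replace /oz/0/op 11): {"az":[93,{"np":66,"pz":89,"szr":48}],"hv":{"dr":{"b":99,"ojn":19,"tyl":26},"i":[5,78],"x":[71,10],"zd":[82,51,98]},"mqe":{"u":47,"ulp":{"b":90,"ics":84,"mjk":83,"ox":91},"ytm":{"hd":37,"kzk":31,"yp":32}},"oz":[{"b":21,"op":11,"y":50},{"pci":19,"u":24,"xcr":45}]}
After op 14 (replace /mqe/ytm/hd 81): {"az":[93,{"np":66,"pz":89,"szr":48}],"hv":{"dr":{"b":99,"ojn":19,"tyl":26},"i":[5,78],"x":[71,10],"zd":[82,51,98]},"mqe":{"u":47,"ulp":{"b":90,"ics":84,"mjk":83,"ox":91},"ytm":{"hd":81,"kzk":31,"yp":32}},"oz":[{"b":21,"op":11,"y":50},{"pci":19,"u":24,"xcr":45}]}
After op 15 (add /oz/0/pn 61): {"az":[93,{"np":66,"pz":89,"szr":48}],"hv":{"dr":{"b":99,"ojn":19,"tyl":26},"i":[5,78],"x":[71,10],"zd":[82,51,98]},"mqe":{"u":47,"ulp":{"b":90,"ics":84,"mjk":83,"ox":91},"ytm":{"hd":81,"kzk":31,"yp":32}},"oz":[{"b":21,"op":11,"pn":61,"y":50},{"pci":19,"u":24,"xcr":45}]}
After op 16 (remove /hv/zd/1): {"az":[93,{"np":66,"pz":89,"szr":48}],"hv":{"dr":{"b":99,"ojn":19,"tyl":26},"i":[5,78],"x":[71,10],"zd":[82,98]},"mqe":{"u":47,"ulp":{"b":90,"ics":84,"mjk":83,"ox":91},"ytm":{"hd":81,"kzk":31,"yp":32}},"oz":[{"b":21,"op":11,"pn":61,"y":50},{"pci":19,"u":24,"xcr":45}]}
After op 17 (replace /mqe/u 1): {"az":[93,{"np":66,"pz":89,"szr":48}],"hv":{"dr":{"b":99,"ojn":19,"tyl":26},"i":[5,78],"x":[71,10],"zd":[82,98]},"mqe":{"u":1,"ulp":{"b":90,"ics":84,"mjk":83,"ox":91},"ytm":{"hd":81,"kzk":31,"yp":32}},"oz":[{"b":21,"op":11,"pn":61,"y":50},{"pci":19,"u":24,"xcr":45}]}
After op 18 (replace /oz/1/u 1): {"az":[93,{"np":66,"pz":89,"szr":48}],"hv":{"dr":{"b":99,"ojn":19,"tyl":26},"i":[5,78],"x":[71,10],"zd":[82,98]},"mqe":{"u":1,"ulp":{"b":90,"ics":84,"mjk":83,"ox":91},"ytm":{"hd":81,"kzk":31,"yp":32}},"oz":[{"b":21,"op":11,"pn":61,"y":50},{"pci":19,"u":1,"xcr":45}]}

Answer: {"az":[93,{"np":66,"pz":89,"szr":48}],"hv":{"dr":{"b":99,"ojn":19,"tyl":26},"i":[5,78],"x":[71,10],"zd":[82,98]},"mqe":{"u":1,"ulp":{"b":90,"ics":84,"mjk":83,"ox":91},"ytm":{"hd":81,"kzk":31,"yp":32}},"oz":[{"b":21,"op":11,"pn":61,"y":50},{"pci":19,"u":1,"xcr":45}]}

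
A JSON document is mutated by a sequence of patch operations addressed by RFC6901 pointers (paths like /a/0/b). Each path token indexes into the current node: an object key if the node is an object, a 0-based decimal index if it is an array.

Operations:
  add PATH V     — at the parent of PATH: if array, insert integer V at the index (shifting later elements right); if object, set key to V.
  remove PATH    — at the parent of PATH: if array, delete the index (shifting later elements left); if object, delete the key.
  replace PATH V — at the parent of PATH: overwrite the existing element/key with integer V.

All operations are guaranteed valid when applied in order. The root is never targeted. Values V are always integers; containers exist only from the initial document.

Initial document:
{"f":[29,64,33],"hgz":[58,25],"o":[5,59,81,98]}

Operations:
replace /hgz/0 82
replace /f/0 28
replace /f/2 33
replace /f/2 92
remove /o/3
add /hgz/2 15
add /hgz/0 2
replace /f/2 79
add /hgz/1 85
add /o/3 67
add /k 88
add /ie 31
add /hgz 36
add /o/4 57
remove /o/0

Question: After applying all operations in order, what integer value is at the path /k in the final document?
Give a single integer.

Answer: 88

Derivation:
After op 1 (replace /hgz/0 82): {"f":[29,64,33],"hgz":[82,25],"o":[5,59,81,98]}
After op 2 (replace /f/0 28): {"f":[28,64,33],"hgz":[82,25],"o":[5,59,81,98]}
After op 3 (replace /f/2 33): {"f":[28,64,33],"hgz":[82,25],"o":[5,59,81,98]}
After op 4 (replace /f/2 92): {"f":[28,64,92],"hgz":[82,25],"o":[5,59,81,98]}
After op 5 (remove /o/3): {"f":[28,64,92],"hgz":[82,25],"o":[5,59,81]}
After op 6 (add /hgz/2 15): {"f":[28,64,92],"hgz":[82,25,15],"o":[5,59,81]}
After op 7 (add /hgz/0 2): {"f":[28,64,92],"hgz":[2,82,25,15],"o":[5,59,81]}
After op 8 (replace /f/2 79): {"f":[28,64,79],"hgz":[2,82,25,15],"o":[5,59,81]}
After op 9 (add /hgz/1 85): {"f":[28,64,79],"hgz":[2,85,82,25,15],"o":[5,59,81]}
After op 10 (add /o/3 67): {"f":[28,64,79],"hgz":[2,85,82,25,15],"o":[5,59,81,67]}
After op 11 (add /k 88): {"f":[28,64,79],"hgz":[2,85,82,25,15],"k":88,"o":[5,59,81,67]}
After op 12 (add /ie 31): {"f":[28,64,79],"hgz":[2,85,82,25,15],"ie":31,"k":88,"o":[5,59,81,67]}
After op 13 (add /hgz 36): {"f":[28,64,79],"hgz":36,"ie":31,"k":88,"o":[5,59,81,67]}
After op 14 (add /o/4 57): {"f":[28,64,79],"hgz":36,"ie":31,"k":88,"o":[5,59,81,67,57]}
After op 15 (remove /o/0): {"f":[28,64,79],"hgz":36,"ie":31,"k":88,"o":[59,81,67,57]}
Value at /k: 88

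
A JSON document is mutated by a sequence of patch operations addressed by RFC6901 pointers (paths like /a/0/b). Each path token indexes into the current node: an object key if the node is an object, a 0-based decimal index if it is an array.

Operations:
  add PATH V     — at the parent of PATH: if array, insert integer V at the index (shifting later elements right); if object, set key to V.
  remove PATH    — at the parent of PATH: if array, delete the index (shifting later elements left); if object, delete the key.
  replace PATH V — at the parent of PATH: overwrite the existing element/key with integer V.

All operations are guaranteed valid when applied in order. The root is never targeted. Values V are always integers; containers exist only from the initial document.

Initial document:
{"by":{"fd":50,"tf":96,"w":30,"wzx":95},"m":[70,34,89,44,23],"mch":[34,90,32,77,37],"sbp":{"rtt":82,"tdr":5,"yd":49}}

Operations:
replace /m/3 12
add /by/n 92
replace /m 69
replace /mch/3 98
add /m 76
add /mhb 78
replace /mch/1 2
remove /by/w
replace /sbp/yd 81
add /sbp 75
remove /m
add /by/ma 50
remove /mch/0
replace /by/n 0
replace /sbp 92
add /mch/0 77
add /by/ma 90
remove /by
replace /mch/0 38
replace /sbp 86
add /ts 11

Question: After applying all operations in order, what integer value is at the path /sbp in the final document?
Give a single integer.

After op 1 (replace /m/3 12): {"by":{"fd":50,"tf":96,"w":30,"wzx":95},"m":[70,34,89,12,23],"mch":[34,90,32,77,37],"sbp":{"rtt":82,"tdr":5,"yd":49}}
After op 2 (add /by/n 92): {"by":{"fd":50,"n":92,"tf":96,"w":30,"wzx":95},"m":[70,34,89,12,23],"mch":[34,90,32,77,37],"sbp":{"rtt":82,"tdr":5,"yd":49}}
After op 3 (replace /m 69): {"by":{"fd":50,"n":92,"tf":96,"w":30,"wzx":95},"m":69,"mch":[34,90,32,77,37],"sbp":{"rtt":82,"tdr":5,"yd":49}}
After op 4 (replace /mch/3 98): {"by":{"fd":50,"n":92,"tf":96,"w":30,"wzx":95},"m":69,"mch":[34,90,32,98,37],"sbp":{"rtt":82,"tdr":5,"yd":49}}
After op 5 (add /m 76): {"by":{"fd":50,"n":92,"tf":96,"w":30,"wzx":95},"m":76,"mch":[34,90,32,98,37],"sbp":{"rtt":82,"tdr":5,"yd":49}}
After op 6 (add /mhb 78): {"by":{"fd":50,"n":92,"tf":96,"w":30,"wzx":95},"m":76,"mch":[34,90,32,98,37],"mhb":78,"sbp":{"rtt":82,"tdr":5,"yd":49}}
After op 7 (replace /mch/1 2): {"by":{"fd":50,"n":92,"tf":96,"w":30,"wzx":95},"m":76,"mch":[34,2,32,98,37],"mhb":78,"sbp":{"rtt":82,"tdr":5,"yd":49}}
After op 8 (remove /by/w): {"by":{"fd":50,"n":92,"tf":96,"wzx":95},"m":76,"mch":[34,2,32,98,37],"mhb":78,"sbp":{"rtt":82,"tdr":5,"yd":49}}
After op 9 (replace /sbp/yd 81): {"by":{"fd":50,"n":92,"tf":96,"wzx":95},"m":76,"mch":[34,2,32,98,37],"mhb":78,"sbp":{"rtt":82,"tdr":5,"yd":81}}
After op 10 (add /sbp 75): {"by":{"fd":50,"n":92,"tf":96,"wzx":95},"m":76,"mch":[34,2,32,98,37],"mhb":78,"sbp":75}
After op 11 (remove /m): {"by":{"fd":50,"n":92,"tf":96,"wzx":95},"mch":[34,2,32,98,37],"mhb":78,"sbp":75}
After op 12 (add /by/ma 50): {"by":{"fd":50,"ma":50,"n":92,"tf":96,"wzx":95},"mch":[34,2,32,98,37],"mhb":78,"sbp":75}
After op 13 (remove /mch/0): {"by":{"fd":50,"ma":50,"n":92,"tf":96,"wzx":95},"mch":[2,32,98,37],"mhb":78,"sbp":75}
After op 14 (replace /by/n 0): {"by":{"fd":50,"ma":50,"n":0,"tf":96,"wzx":95},"mch":[2,32,98,37],"mhb":78,"sbp":75}
After op 15 (replace /sbp 92): {"by":{"fd":50,"ma":50,"n":0,"tf":96,"wzx":95},"mch":[2,32,98,37],"mhb":78,"sbp":92}
After op 16 (add /mch/0 77): {"by":{"fd":50,"ma":50,"n":0,"tf":96,"wzx":95},"mch":[77,2,32,98,37],"mhb":78,"sbp":92}
After op 17 (add /by/ma 90): {"by":{"fd":50,"ma":90,"n":0,"tf":96,"wzx":95},"mch":[77,2,32,98,37],"mhb":78,"sbp":92}
After op 18 (remove /by): {"mch":[77,2,32,98,37],"mhb":78,"sbp":92}
After op 19 (replace /mch/0 38): {"mch":[38,2,32,98,37],"mhb":78,"sbp":92}
After op 20 (replace /sbp 86): {"mch":[38,2,32,98,37],"mhb":78,"sbp":86}
After op 21 (add /ts 11): {"mch":[38,2,32,98,37],"mhb":78,"sbp":86,"ts":11}
Value at /sbp: 86

Answer: 86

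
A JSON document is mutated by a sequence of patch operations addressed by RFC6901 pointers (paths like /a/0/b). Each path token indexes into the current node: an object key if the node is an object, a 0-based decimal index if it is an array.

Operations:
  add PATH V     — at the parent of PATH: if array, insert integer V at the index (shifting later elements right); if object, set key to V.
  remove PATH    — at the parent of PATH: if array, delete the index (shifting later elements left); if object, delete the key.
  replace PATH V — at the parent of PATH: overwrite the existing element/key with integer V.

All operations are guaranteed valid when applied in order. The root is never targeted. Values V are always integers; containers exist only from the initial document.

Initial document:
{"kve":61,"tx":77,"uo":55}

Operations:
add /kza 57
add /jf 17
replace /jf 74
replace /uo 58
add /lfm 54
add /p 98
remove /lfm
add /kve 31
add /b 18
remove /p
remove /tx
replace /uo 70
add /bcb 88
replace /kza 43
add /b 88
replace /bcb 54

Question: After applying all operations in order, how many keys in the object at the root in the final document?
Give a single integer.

Answer: 6

Derivation:
After op 1 (add /kza 57): {"kve":61,"kza":57,"tx":77,"uo":55}
After op 2 (add /jf 17): {"jf":17,"kve":61,"kza":57,"tx":77,"uo":55}
After op 3 (replace /jf 74): {"jf":74,"kve":61,"kza":57,"tx":77,"uo":55}
After op 4 (replace /uo 58): {"jf":74,"kve":61,"kza":57,"tx":77,"uo":58}
After op 5 (add /lfm 54): {"jf":74,"kve":61,"kza":57,"lfm":54,"tx":77,"uo":58}
After op 6 (add /p 98): {"jf":74,"kve":61,"kza":57,"lfm":54,"p":98,"tx":77,"uo":58}
After op 7 (remove /lfm): {"jf":74,"kve":61,"kza":57,"p":98,"tx":77,"uo":58}
After op 8 (add /kve 31): {"jf":74,"kve":31,"kza":57,"p":98,"tx":77,"uo":58}
After op 9 (add /b 18): {"b":18,"jf":74,"kve":31,"kza":57,"p":98,"tx":77,"uo":58}
After op 10 (remove /p): {"b":18,"jf":74,"kve":31,"kza":57,"tx":77,"uo":58}
After op 11 (remove /tx): {"b":18,"jf":74,"kve":31,"kza":57,"uo":58}
After op 12 (replace /uo 70): {"b":18,"jf":74,"kve":31,"kza":57,"uo":70}
After op 13 (add /bcb 88): {"b":18,"bcb":88,"jf":74,"kve":31,"kza":57,"uo":70}
After op 14 (replace /kza 43): {"b":18,"bcb":88,"jf":74,"kve":31,"kza":43,"uo":70}
After op 15 (add /b 88): {"b":88,"bcb":88,"jf":74,"kve":31,"kza":43,"uo":70}
After op 16 (replace /bcb 54): {"b":88,"bcb":54,"jf":74,"kve":31,"kza":43,"uo":70}
Size at the root: 6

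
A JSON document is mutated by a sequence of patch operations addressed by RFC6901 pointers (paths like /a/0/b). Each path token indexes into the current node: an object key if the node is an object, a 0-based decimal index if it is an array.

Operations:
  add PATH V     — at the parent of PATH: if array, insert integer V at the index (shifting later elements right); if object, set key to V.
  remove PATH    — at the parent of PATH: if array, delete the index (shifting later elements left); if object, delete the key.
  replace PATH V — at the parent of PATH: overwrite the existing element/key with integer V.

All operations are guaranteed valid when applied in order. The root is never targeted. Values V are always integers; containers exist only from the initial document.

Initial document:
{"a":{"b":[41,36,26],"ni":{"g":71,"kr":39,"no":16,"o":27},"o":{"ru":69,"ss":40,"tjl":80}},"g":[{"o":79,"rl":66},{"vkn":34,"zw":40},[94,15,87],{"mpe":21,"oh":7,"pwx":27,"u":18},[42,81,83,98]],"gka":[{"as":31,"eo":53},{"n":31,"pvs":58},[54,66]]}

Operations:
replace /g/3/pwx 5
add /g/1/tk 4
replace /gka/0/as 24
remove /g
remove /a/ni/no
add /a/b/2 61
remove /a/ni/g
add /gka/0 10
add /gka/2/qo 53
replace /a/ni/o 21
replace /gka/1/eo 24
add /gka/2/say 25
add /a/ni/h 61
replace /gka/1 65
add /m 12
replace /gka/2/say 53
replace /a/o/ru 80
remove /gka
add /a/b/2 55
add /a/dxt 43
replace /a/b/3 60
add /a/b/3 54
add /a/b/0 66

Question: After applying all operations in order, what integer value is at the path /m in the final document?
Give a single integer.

After op 1 (replace /g/3/pwx 5): {"a":{"b":[41,36,26],"ni":{"g":71,"kr":39,"no":16,"o":27},"o":{"ru":69,"ss":40,"tjl":80}},"g":[{"o":79,"rl":66},{"vkn":34,"zw":40},[94,15,87],{"mpe":21,"oh":7,"pwx":5,"u":18},[42,81,83,98]],"gka":[{"as":31,"eo":53},{"n":31,"pvs":58},[54,66]]}
After op 2 (add /g/1/tk 4): {"a":{"b":[41,36,26],"ni":{"g":71,"kr":39,"no":16,"o":27},"o":{"ru":69,"ss":40,"tjl":80}},"g":[{"o":79,"rl":66},{"tk":4,"vkn":34,"zw":40},[94,15,87],{"mpe":21,"oh":7,"pwx":5,"u":18},[42,81,83,98]],"gka":[{"as":31,"eo":53},{"n":31,"pvs":58},[54,66]]}
After op 3 (replace /gka/0/as 24): {"a":{"b":[41,36,26],"ni":{"g":71,"kr":39,"no":16,"o":27},"o":{"ru":69,"ss":40,"tjl":80}},"g":[{"o":79,"rl":66},{"tk":4,"vkn":34,"zw":40},[94,15,87],{"mpe":21,"oh":7,"pwx":5,"u":18},[42,81,83,98]],"gka":[{"as":24,"eo":53},{"n":31,"pvs":58},[54,66]]}
After op 4 (remove /g): {"a":{"b":[41,36,26],"ni":{"g":71,"kr":39,"no":16,"o":27},"o":{"ru":69,"ss":40,"tjl":80}},"gka":[{"as":24,"eo":53},{"n":31,"pvs":58},[54,66]]}
After op 5 (remove /a/ni/no): {"a":{"b":[41,36,26],"ni":{"g":71,"kr":39,"o":27},"o":{"ru":69,"ss":40,"tjl":80}},"gka":[{"as":24,"eo":53},{"n":31,"pvs":58},[54,66]]}
After op 6 (add /a/b/2 61): {"a":{"b":[41,36,61,26],"ni":{"g":71,"kr":39,"o":27},"o":{"ru":69,"ss":40,"tjl":80}},"gka":[{"as":24,"eo":53},{"n":31,"pvs":58},[54,66]]}
After op 7 (remove /a/ni/g): {"a":{"b":[41,36,61,26],"ni":{"kr":39,"o":27},"o":{"ru":69,"ss":40,"tjl":80}},"gka":[{"as":24,"eo":53},{"n":31,"pvs":58},[54,66]]}
After op 8 (add /gka/0 10): {"a":{"b":[41,36,61,26],"ni":{"kr":39,"o":27},"o":{"ru":69,"ss":40,"tjl":80}},"gka":[10,{"as":24,"eo":53},{"n":31,"pvs":58},[54,66]]}
After op 9 (add /gka/2/qo 53): {"a":{"b":[41,36,61,26],"ni":{"kr":39,"o":27},"o":{"ru":69,"ss":40,"tjl":80}},"gka":[10,{"as":24,"eo":53},{"n":31,"pvs":58,"qo":53},[54,66]]}
After op 10 (replace /a/ni/o 21): {"a":{"b":[41,36,61,26],"ni":{"kr":39,"o":21},"o":{"ru":69,"ss":40,"tjl":80}},"gka":[10,{"as":24,"eo":53},{"n":31,"pvs":58,"qo":53},[54,66]]}
After op 11 (replace /gka/1/eo 24): {"a":{"b":[41,36,61,26],"ni":{"kr":39,"o":21},"o":{"ru":69,"ss":40,"tjl":80}},"gka":[10,{"as":24,"eo":24},{"n":31,"pvs":58,"qo":53},[54,66]]}
After op 12 (add /gka/2/say 25): {"a":{"b":[41,36,61,26],"ni":{"kr":39,"o":21},"o":{"ru":69,"ss":40,"tjl":80}},"gka":[10,{"as":24,"eo":24},{"n":31,"pvs":58,"qo":53,"say":25},[54,66]]}
After op 13 (add /a/ni/h 61): {"a":{"b":[41,36,61,26],"ni":{"h":61,"kr":39,"o":21},"o":{"ru":69,"ss":40,"tjl":80}},"gka":[10,{"as":24,"eo":24},{"n":31,"pvs":58,"qo":53,"say":25},[54,66]]}
After op 14 (replace /gka/1 65): {"a":{"b":[41,36,61,26],"ni":{"h":61,"kr":39,"o":21},"o":{"ru":69,"ss":40,"tjl":80}},"gka":[10,65,{"n":31,"pvs":58,"qo":53,"say":25},[54,66]]}
After op 15 (add /m 12): {"a":{"b":[41,36,61,26],"ni":{"h":61,"kr":39,"o":21},"o":{"ru":69,"ss":40,"tjl":80}},"gka":[10,65,{"n":31,"pvs":58,"qo":53,"say":25},[54,66]],"m":12}
After op 16 (replace /gka/2/say 53): {"a":{"b":[41,36,61,26],"ni":{"h":61,"kr":39,"o":21},"o":{"ru":69,"ss":40,"tjl":80}},"gka":[10,65,{"n":31,"pvs":58,"qo":53,"say":53},[54,66]],"m":12}
After op 17 (replace /a/o/ru 80): {"a":{"b":[41,36,61,26],"ni":{"h":61,"kr":39,"o":21},"o":{"ru":80,"ss":40,"tjl":80}},"gka":[10,65,{"n":31,"pvs":58,"qo":53,"say":53},[54,66]],"m":12}
After op 18 (remove /gka): {"a":{"b":[41,36,61,26],"ni":{"h":61,"kr":39,"o":21},"o":{"ru":80,"ss":40,"tjl":80}},"m":12}
After op 19 (add /a/b/2 55): {"a":{"b":[41,36,55,61,26],"ni":{"h":61,"kr":39,"o":21},"o":{"ru":80,"ss":40,"tjl":80}},"m":12}
After op 20 (add /a/dxt 43): {"a":{"b":[41,36,55,61,26],"dxt":43,"ni":{"h":61,"kr":39,"o":21},"o":{"ru":80,"ss":40,"tjl":80}},"m":12}
After op 21 (replace /a/b/3 60): {"a":{"b":[41,36,55,60,26],"dxt":43,"ni":{"h":61,"kr":39,"o":21},"o":{"ru":80,"ss":40,"tjl":80}},"m":12}
After op 22 (add /a/b/3 54): {"a":{"b":[41,36,55,54,60,26],"dxt":43,"ni":{"h":61,"kr":39,"o":21},"o":{"ru":80,"ss":40,"tjl":80}},"m":12}
After op 23 (add /a/b/0 66): {"a":{"b":[66,41,36,55,54,60,26],"dxt":43,"ni":{"h":61,"kr":39,"o":21},"o":{"ru":80,"ss":40,"tjl":80}},"m":12}
Value at /m: 12

Answer: 12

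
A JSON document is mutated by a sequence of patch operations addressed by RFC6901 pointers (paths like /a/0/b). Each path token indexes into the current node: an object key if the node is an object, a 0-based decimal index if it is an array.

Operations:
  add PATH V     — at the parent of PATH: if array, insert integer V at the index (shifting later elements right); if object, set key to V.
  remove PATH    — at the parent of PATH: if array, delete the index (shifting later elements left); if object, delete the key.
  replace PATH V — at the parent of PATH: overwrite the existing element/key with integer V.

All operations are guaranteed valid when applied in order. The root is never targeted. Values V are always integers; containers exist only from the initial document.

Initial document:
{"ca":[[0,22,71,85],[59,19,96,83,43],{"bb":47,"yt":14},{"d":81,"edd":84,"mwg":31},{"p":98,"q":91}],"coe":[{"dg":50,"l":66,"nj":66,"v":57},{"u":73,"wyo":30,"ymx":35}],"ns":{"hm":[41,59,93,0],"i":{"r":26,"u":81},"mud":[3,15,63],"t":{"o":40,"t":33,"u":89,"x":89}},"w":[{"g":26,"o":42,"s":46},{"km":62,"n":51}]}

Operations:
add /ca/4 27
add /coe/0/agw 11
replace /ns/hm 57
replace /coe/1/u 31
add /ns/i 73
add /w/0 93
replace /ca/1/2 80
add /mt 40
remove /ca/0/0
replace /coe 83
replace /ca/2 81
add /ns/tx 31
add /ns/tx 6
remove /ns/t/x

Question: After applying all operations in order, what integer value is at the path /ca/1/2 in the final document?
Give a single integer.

After op 1 (add /ca/4 27): {"ca":[[0,22,71,85],[59,19,96,83,43],{"bb":47,"yt":14},{"d":81,"edd":84,"mwg":31},27,{"p":98,"q":91}],"coe":[{"dg":50,"l":66,"nj":66,"v":57},{"u":73,"wyo":30,"ymx":35}],"ns":{"hm":[41,59,93,0],"i":{"r":26,"u":81},"mud":[3,15,63],"t":{"o":40,"t":33,"u":89,"x":89}},"w":[{"g":26,"o":42,"s":46},{"km":62,"n":51}]}
After op 2 (add /coe/0/agw 11): {"ca":[[0,22,71,85],[59,19,96,83,43],{"bb":47,"yt":14},{"d":81,"edd":84,"mwg":31},27,{"p":98,"q":91}],"coe":[{"agw":11,"dg":50,"l":66,"nj":66,"v":57},{"u":73,"wyo":30,"ymx":35}],"ns":{"hm":[41,59,93,0],"i":{"r":26,"u":81},"mud":[3,15,63],"t":{"o":40,"t":33,"u":89,"x":89}},"w":[{"g":26,"o":42,"s":46},{"km":62,"n":51}]}
After op 3 (replace /ns/hm 57): {"ca":[[0,22,71,85],[59,19,96,83,43],{"bb":47,"yt":14},{"d":81,"edd":84,"mwg":31},27,{"p":98,"q":91}],"coe":[{"agw":11,"dg":50,"l":66,"nj":66,"v":57},{"u":73,"wyo":30,"ymx":35}],"ns":{"hm":57,"i":{"r":26,"u":81},"mud":[3,15,63],"t":{"o":40,"t":33,"u":89,"x":89}},"w":[{"g":26,"o":42,"s":46},{"km":62,"n":51}]}
After op 4 (replace /coe/1/u 31): {"ca":[[0,22,71,85],[59,19,96,83,43],{"bb":47,"yt":14},{"d":81,"edd":84,"mwg":31},27,{"p":98,"q":91}],"coe":[{"agw":11,"dg":50,"l":66,"nj":66,"v":57},{"u":31,"wyo":30,"ymx":35}],"ns":{"hm":57,"i":{"r":26,"u":81},"mud":[3,15,63],"t":{"o":40,"t":33,"u":89,"x":89}},"w":[{"g":26,"o":42,"s":46},{"km":62,"n":51}]}
After op 5 (add /ns/i 73): {"ca":[[0,22,71,85],[59,19,96,83,43],{"bb":47,"yt":14},{"d":81,"edd":84,"mwg":31},27,{"p":98,"q":91}],"coe":[{"agw":11,"dg":50,"l":66,"nj":66,"v":57},{"u":31,"wyo":30,"ymx":35}],"ns":{"hm":57,"i":73,"mud":[3,15,63],"t":{"o":40,"t":33,"u":89,"x":89}},"w":[{"g":26,"o":42,"s":46},{"km":62,"n":51}]}
After op 6 (add /w/0 93): {"ca":[[0,22,71,85],[59,19,96,83,43],{"bb":47,"yt":14},{"d":81,"edd":84,"mwg":31},27,{"p":98,"q":91}],"coe":[{"agw":11,"dg":50,"l":66,"nj":66,"v":57},{"u":31,"wyo":30,"ymx":35}],"ns":{"hm":57,"i":73,"mud":[3,15,63],"t":{"o":40,"t":33,"u":89,"x":89}},"w":[93,{"g":26,"o":42,"s":46},{"km":62,"n":51}]}
After op 7 (replace /ca/1/2 80): {"ca":[[0,22,71,85],[59,19,80,83,43],{"bb":47,"yt":14},{"d":81,"edd":84,"mwg":31},27,{"p":98,"q":91}],"coe":[{"agw":11,"dg":50,"l":66,"nj":66,"v":57},{"u":31,"wyo":30,"ymx":35}],"ns":{"hm":57,"i":73,"mud":[3,15,63],"t":{"o":40,"t":33,"u":89,"x":89}},"w":[93,{"g":26,"o":42,"s":46},{"km":62,"n":51}]}
After op 8 (add /mt 40): {"ca":[[0,22,71,85],[59,19,80,83,43],{"bb":47,"yt":14},{"d":81,"edd":84,"mwg":31},27,{"p":98,"q":91}],"coe":[{"agw":11,"dg":50,"l":66,"nj":66,"v":57},{"u":31,"wyo":30,"ymx":35}],"mt":40,"ns":{"hm":57,"i":73,"mud":[3,15,63],"t":{"o":40,"t":33,"u":89,"x":89}},"w":[93,{"g":26,"o":42,"s":46},{"km":62,"n":51}]}
After op 9 (remove /ca/0/0): {"ca":[[22,71,85],[59,19,80,83,43],{"bb":47,"yt":14},{"d":81,"edd":84,"mwg":31},27,{"p":98,"q":91}],"coe":[{"agw":11,"dg":50,"l":66,"nj":66,"v":57},{"u":31,"wyo":30,"ymx":35}],"mt":40,"ns":{"hm":57,"i":73,"mud":[3,15,63],"t":{"o":40,"t":33,"u":89,"x":89}},"w":[93,{"g":26,"o":42,"s":46},{"km":62,"n":51}]}
After op 10 (replace /coe 83): {"ca":[[22,71,85],[59,19,80,83,43],{"bb":47,"yt":14},{"d":81,"edd":84,"mwg":31},27,{"p":98,"q":91}],"coe":83,"mt":40,"ns":{"hm":57,"i":73,"mud":[3,15,63],"t":{"o":40,"t":33,"u":89,"x":89}},"w":[93,{"g":26,"o":42,"s":46},{"km":62,"n":51}]}
After op 11 (replace /ca/2 81): {"ca":[[22,71,85],[59,19,80,83,43],81,{"d":81,"edd":84,"mwg":31},27,{"p":98,"q":91}],"coe":83,"mt":40,"ns":{"hm":57,"i":73,"mud":[3,15,63],"t":{"o":40,"t":33,"u":89,"x":89}},"w":[93,{"g":26,"o":42,"s":46},{"km":62,"n":51}]}
After op 12 (add /ns/tx 31): {"ca":[[22,71,85],[59,19,80,83,43],81,{"d":81,"edd":84,"mwg":31},27,{"p":98,"q":91}],"coe":83,"mt":40,"ns":{"hm":57,"i":73,"mud":[3,15,63],"t":{"o":40,"t":33,"u":89,"x":89},"tx":31},"w":[93,{"g":26,"o":42,"s":46},{"km":62,"n":51}]}
After op 13 (add /ns/tx 6): {"ca":[[22,71,85],[59,19,80,83,43],81,{"d":81,"edd":84,"mwg":31},27,{"p":98,"q":91}],"coe":83,"mt":40,"ns":{"hm":57,"i":73,"mud":[3,15,63],"t":{"o":40,"t":33,"u":89,"x":89},"tx":6},"w":[93,{"g":26,"o":42,"s":46},{"km":62,"n":51}]}
After op 14 (remove /ns/t/x): {"ca":[[22,71,85],[59,19,80,83,43],81,{"d":81,"edd":84,"mwg":31},27,{"p":98,"q":91}],"coe":83,"mt":40,"ns":{"hm":57,"i":73,"mud":[3,15,63],"t":{"o":40,"t":33,"u":89},"tx":6},"w":[93,{"g":26,"o":42,"s":46},{"km":62,"n":51}]}
Value at /ca/1/2: 80

Answer: 80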